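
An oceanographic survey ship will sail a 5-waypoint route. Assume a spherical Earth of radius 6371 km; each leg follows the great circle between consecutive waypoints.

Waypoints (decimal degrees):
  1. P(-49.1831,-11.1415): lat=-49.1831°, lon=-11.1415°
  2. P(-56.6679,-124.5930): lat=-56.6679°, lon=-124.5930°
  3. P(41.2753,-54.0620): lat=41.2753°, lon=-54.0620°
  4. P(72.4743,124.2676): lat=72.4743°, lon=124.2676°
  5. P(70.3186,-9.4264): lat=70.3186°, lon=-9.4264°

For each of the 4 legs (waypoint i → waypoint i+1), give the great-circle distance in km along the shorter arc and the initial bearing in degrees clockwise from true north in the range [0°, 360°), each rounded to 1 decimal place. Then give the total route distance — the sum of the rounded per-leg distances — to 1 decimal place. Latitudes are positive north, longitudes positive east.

Leg 1: φ1=-0.8584070, φ2=-0.9890414, Δφ=-0.1306344, Δλ=-1.9801022 rad; a=sin²(Δφ/2)+cosφ1·cosφ2·sin²(Δλ/2)=0.2553161794; c=2·atan2(√a, √(1-a))=1.059431839; dist=6371·c=6749.640 ≈ 6749.6 km; running total=6749.6 km
Leg 1 bearing: y=sinΔλ·cosφ2=-0.50410154, x=cosφ1·sinφ2-sinφ1·cosφ2·cosΔλ=-0.71161854; θ=atan2(y, x)=-144.6867° <0 so +360° → 215.3133° ≈ 215.3°
Leg 2: φ1=-0.9890414, φ2=0.7203899, Δφ=1.7094313, Δλ=1.2309982 rad; a=sin²(Δφ/2)+cosφ1·cosφ2·sin²(Δλ/2)=0.7067596053; c=2·atan2(√a, √(1-a))=1.997112172; dist=6371·c=12723.602 ≈ 12723.6 km; running total=19473.2 km
Leg 2 bearing: y=sinΔλ·cosφ2=0.70857651, x=cosφ1·sinφ2-sinφ1·cosφ2·cosΔλ=0.57177022; θ=atan2(y, x)=51.0990° ≈ 51.1°
Leg 3: φ1=0.7203899, φ2=1.2649152, Δφ=0.5445253, Δλ=3.1124387 rad; a=sin²(Δφ/2)+cosφ1·cosφ2·sin²(Δλ/2)=0.2985817638; c=2·atan2(√a, √(1-a))=1.156182538; dist=6371·c=7366.039 ≈ 7366.0 km; running total=26839.2 km
Leg 3 bearing: y=sinΔλ·cosφ2=0.00877800, x=cosφ1·sinφ2-sinφ1·cosφ2·cosΔλ=0.91522987; θ=atan2(y, x)=0.5495° ≈ 0.5°
Leg 4: φ1=1.2649152, φ2=1.2272911, Δφ=-0.0376241, Δλ=-2.3334005 rad; a=sin²(Δφ/2)+cosφ1·cosφ2·sin²(Δλ/2)=0.0860935203; c=2·atan2(√a, √(1-a))=0.595598369; dist=6371·c=3794.557 ≈ 3794.6 km; running total=30633.8 km
Leg 4 bearing: y=sinΔλ·cosφ2=-0.24351219, x=cosφ1·sinφ2-sinφ1·cosφ2·cosΔλ=0.50539838; θ=atan2(y, x)=-25.7258° <0 so +360° → 334.2742° ≈ 334.3°

Leg 1: dist=6749.6 km, bearing=215.3°
Leg 2: dist=12723.6 km, bearing=51.1°
Leg 3: dist=7366.0 km, bearing=0.5°
Leg 4: dist=3794.6 km, bearing=334.3°
Total: 30633.8 km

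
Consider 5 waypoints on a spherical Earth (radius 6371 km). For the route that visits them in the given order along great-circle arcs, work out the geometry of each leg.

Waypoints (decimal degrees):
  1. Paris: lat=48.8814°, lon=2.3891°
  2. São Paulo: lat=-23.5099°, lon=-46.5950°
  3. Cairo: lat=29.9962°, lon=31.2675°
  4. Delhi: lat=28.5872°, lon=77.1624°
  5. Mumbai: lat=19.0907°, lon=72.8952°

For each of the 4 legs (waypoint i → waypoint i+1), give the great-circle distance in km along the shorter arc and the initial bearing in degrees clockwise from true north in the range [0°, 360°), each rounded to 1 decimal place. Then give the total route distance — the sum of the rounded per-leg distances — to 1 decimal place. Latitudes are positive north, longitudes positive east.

Leg 1: dist=9399.9 km, bearing=224.0°
Leg 2: dist=10214.3 km, bearing=57.9°
Leg 3: dist=4423.5 km, bearing=80.2°
Leg 4: dist=1141.4 km, bearing=203.2°
Total: 25179.1 km

Leg 1: φ1=0.8531414, φ2=-0.4103252, Δφ=-1.2634665, Δλ=-0.8549338 rad; a=sin²(Δφ/2)+cosφ1·cosφ2·sin²(Δλ/2)=0.4523831813; c=2·atan2(√a, √(1-a))=1.475418146; dist=6371·c=9399.889 ≈ 9399.9 km; running total=9399.9 km
Leg 1 bearing: y=sinΔλ·cosφ2=-0.69189504, x=cosφ1·sinφ2-sinφ1·cosφ2·cosΔλ=-0.71568974; θ=atan2(y, x)=-135.9685° <0 so +360° → 224.0315° ≈ 224.0°
Leg 2: φ1=-0.4103252, φ2=0.5235325, Δφ=0.9338576, Δλ=1.3589570 rad; a=sin²(Δφ/2)+cosφ1·cosφ2·sin²(Δλ/2)=0.5162251421; c=2·atan2(√a, √(1-a))=1.603252309; dist=6371·c=10214.320 ≈ 10214.3 km; running total=19614.2 km
Leg 2 bearing: y=sinΔλ·cosφ2=0.84669854, x=cosφ1·sinφ2-sinφ1·cosφ2·cosΔλ=0.53108244; θ=atan2(y, x)=57.9025° ≈ 57.9°
Leg 3: φ1=0.5235325, φ2=0.4989408, Δφ=-0.0245917, Δλ=0.8010171 rad; a=sin²(Δφ/2)+cosφ1·cosφ2·sin²(Δλ/2)=0.1157525792; c=2·atan2(√a, √(1-a))=0.694310849; dist=6371·c=4423.454 ≈ 4423.5 km; running total=24037.7 km
Leg 3 bearing: y=sinΔλ·cosφ2=0.63052505, x=cosφ1·sinφ2-sinφ1·cosφ2·cosΔλ=0.10887534; θ=atan2(y, x)=80.2031° ≈ 80.2°
Leg 4: φ1=0.4989408, φ2=0.3331956, Δφ=-0.1657452, Δλ=-0.0744767 rad; a=sin²(Δφ/2)+cosφ1·cosφ2·sin²(Δλ/2)=0.0080023017; c=2·atan2(√a, √(1-a))=0.179150650; dist=6371·c=1141.369 ≈ 1141.4 km; running total=25179.1 km
Leg 4 bearing: y=sinΔλ·cosφ2=-0.07031558, x=cosφ1·sinφ2-sinφ1·cosφ2·cosΔλ=-0.16373387; θ=atan2(y, x)=-156.7589° <0 so +360° → 203.2411° ≈ 203.2°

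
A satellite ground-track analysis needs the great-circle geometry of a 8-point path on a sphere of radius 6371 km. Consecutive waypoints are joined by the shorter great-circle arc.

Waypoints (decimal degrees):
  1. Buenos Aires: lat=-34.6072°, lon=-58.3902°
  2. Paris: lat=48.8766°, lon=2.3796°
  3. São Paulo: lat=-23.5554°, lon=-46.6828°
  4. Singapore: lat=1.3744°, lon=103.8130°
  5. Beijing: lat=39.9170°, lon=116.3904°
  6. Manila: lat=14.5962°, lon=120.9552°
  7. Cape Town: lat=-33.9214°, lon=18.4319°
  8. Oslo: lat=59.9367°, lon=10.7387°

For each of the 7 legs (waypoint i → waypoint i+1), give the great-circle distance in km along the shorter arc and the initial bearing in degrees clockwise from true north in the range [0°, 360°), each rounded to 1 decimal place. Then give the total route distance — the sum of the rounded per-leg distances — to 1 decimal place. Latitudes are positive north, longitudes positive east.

Leg 1: φ1=-0.6040096, φ2=0.8530576, Δφ=1.4570672, Δλ=1.0606331 rad; a=sin²(Δφ/2)+cosφ1·cosφ2·sin²(Δλ/2)=0.5817482536; c=2·atan2(√a, √(1-a))=1.735030145; dist=6371·c=11053.877 ≈ 11053.9 km; running total=11053.9 km
Leg 1 bearing: y=sinΔλ·cosφ2=0.57393677, x=cosφ1·sinφ2-sinφ1·cosφ2·cosΔλ=0.80241229; θ=atan2(y, x)=35.5748° ≈ 35.6°
Leg 2: φ1=0.8530576, φ2=-0.4111193, Δφ=-1.2641769, Δλ=-0.8563004 rad; a=sin²(Δφ/2)+cosφ1·cosφ2·sin²(Δλ/2)=0.4530068682; c=2·atan2(√a, √(1-a))=1.476671140; dist=6371·c=9407.872 ≈ 9407.9 km; running total=20461.8 km
Leg 2 bearing: y=sinΔλ·cosφ2=-0.69247728, x=cosφ1·sinφ2-sinφ1·cosφ2·cosΔλ=-0.71529141; θ=atan2(y, x)=-135.9284° <0 so +360° → 224.0716° ≈ 224.1°
Leg 3: φ1=-0.4111193, φ2=0.0239878, Δφ=0.4351071, Δλ=2.6266472 rad; a=sin²(Δφ/2)+cosφ1·cosφ2·sin²(Δλ/2)=0.9035776824; c=2·atan2(√a, √(1-a))=2.510113798; dist=6371·c=15991.935 ≈ 15991.9 km; running total=36453.7 km
Leg 3 bearing: y=sinΔλ·cosφ2=0.49234567, x=cosφ1·sinφ2-sinφ1·cosφ2·cosΔλ=-0.32572374; θ=atan2(y, x)=123.4876° ≈ 123.5°
Leg 4: φ1=0.0239878, φ2=0.6966831, Δφ=0.6726953, Δλ=0.2195170 rad; a=sin²(Δφ/2)+cosφ1·cosφ2·sin²(Δλ/2)=0.1181274553; c=2·atan2(√a, √(1-a))=0.701701275; dist=6371·c=4470.539 ≈ 4470.5 km; running total=40924.2 km
Leg 4 bearing: y=sinΔλ·cosφ2=0.16701511, x=cosφ1·sinφ2-sinφ1·cosφ2·cosΔλ=0.62353780; θ=atan2(y, x)=14.9947° ≈ 15.0°
Leg 5: φ1=0.6966831, φ2=0.2547517, Δφ=-0.4419313, Δλ=0.0796708 rad; a=sin²(Δφ/2)+cosφ1·cosφ2·sin²(Δλ/2)=0.0492135040; c=2·atan2(√a, √(1-a))=0.447404568; dist=6371·c=2850.414 ≈ 2850.4 km; running total=43774.6 km
Leg 5 bearing: y=sinΔλ·cosφ2=0.07701795, x=cosφ1·sinφ2-sinφ1·cosφ2·cosΔλ=-0.42571631; θ=atan2(y, x)=169.7453° ≈ 169.7°
Leg 6: φ1=0.2547517, φ2=-0.5920401, Δφ=-0.8467919, Δλ=-1.7893691 rad; a=sin²(Δφ/2)+cosφ1·cosφ2·sin²(Δλ/2)=0.6573787504; c=2·atan2(√a, √(1-a))=1.890997485; dist=6371·c=12047.545 ≈ 12047.5 km; running total=55822.1 km
Leg 6 bearing: y=sinΔλ·cosφ2=-0.81006114, x=cosφ1·sinφ2-sinφ1·cosφ2·cosΔλ=-0.49470058; θ=atan2(y, x)=-121.4122° <0 so +360° → 238.5878° ≈ 238.6°
Leg 7: φ1=-0.5920401, φ2=1.0460928, Δφ=1.6381329, Δλ=-0.1342717 rad; a=sin²(Δφ/2)+cosφ1·cosφ2·sin²(Δλ/2)=0.5355136551; c=2·atan2(√a, √(1-a))=1.641883494; dist=6371·c=10460.440 ≈ 10460.4 km; running total=66282.5 km
Leg 7 bearing: y=sinΔλ·cosφ2=-0.06706233, x=cosφ1·sinφ2-sinφ1·cosφ2·cosΔλ=0.99521745; θ=atan2(y, x)=-3.8550° <0 so +360° → 356.1450° ≈ 356.1°

Leg 1: dist=11053.9 km, bearing=35.6°
Leg 2: dist=9407.9 km, bearing=224.1°
Leg 3: dist=15991.9 km, bearing=123.5°
Leg 4: dist=4470.5 km, bearing=15.0°
Leg 5: dist=2850.4 km, bearing=169.7°
Leg 6: dist=12047.5 km, bearing=238.6°
Leg 7: dist=10460.4 km, bearing=356.1°
Total: 66282.5 km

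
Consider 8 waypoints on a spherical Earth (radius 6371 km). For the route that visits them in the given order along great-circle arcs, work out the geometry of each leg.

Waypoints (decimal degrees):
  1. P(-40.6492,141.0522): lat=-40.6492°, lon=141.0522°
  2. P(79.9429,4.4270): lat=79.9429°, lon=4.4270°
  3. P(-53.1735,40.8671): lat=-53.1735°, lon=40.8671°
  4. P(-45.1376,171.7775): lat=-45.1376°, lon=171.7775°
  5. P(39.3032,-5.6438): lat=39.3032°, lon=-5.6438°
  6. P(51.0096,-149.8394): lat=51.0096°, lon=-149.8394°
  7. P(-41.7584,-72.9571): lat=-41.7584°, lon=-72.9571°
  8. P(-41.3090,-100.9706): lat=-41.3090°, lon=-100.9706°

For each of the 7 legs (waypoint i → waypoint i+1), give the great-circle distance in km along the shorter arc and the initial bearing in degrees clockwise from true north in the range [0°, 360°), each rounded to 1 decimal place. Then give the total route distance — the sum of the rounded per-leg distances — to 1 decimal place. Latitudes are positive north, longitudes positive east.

Leg 1: φ1=-0.7094624, φ2=1.3952668, Δφ=2.1047292, Δλ=-2.3845596 rad; a=sin²(Δφ/2)+cosφ1·cosφ2·sin²(Δλ/2)=0.8688613919; c=2·atan2(√a, √(1-a))=2.400487304; dist=6371·c=15293.505 ≈ 15293.5 km; running total=15293.5 km
Leg 1 bearing: y=sinΔλ·cosφ2=-0.11992995, x=cosφ1·sinφ2-sinφ1·cosφ2·cosΔλ=0.66436579; θ=atan2(y, x)=-10.2327° <0 so +360° → 349.7673° ≈ 349.8°
Leg 2: φ1=1.3952668, φ2=-0.9280526, Δφ=-2.3233195, Δλ=0.6359997 rad; a=sin²(Δφ/2)+cosφ1·cosφ2·sin²(Δλ/2)=0.8519741839; c=2·atan2(√a, √(1-a))=2.351737736; dist=6371·c=14982.921 ≈ 14982.9 km; running total=30276.4 km
Leg 2 bearing: y=sinΔλ·cosφ2=0.35602922, x=cosφ1·sinφ2-sinφ1·cosφ2·cosΔλ=-0.61457293; θ=atan2(y, x)=149.9158° ≈ 149.9°
Leg 3: φ1=-0.9280526, φ2=-0.7877997, Δφ=0.1402529, Δλ=2.2848175 rad; a=sin²(Δφ/2)+cosφ1·cosφ2·sin²(Δλ/2)=0.3547644316; c=2·atan2(√a, √(1-a))=1.276077160; dist=6371·c=8129.888 ≈ 8129.9 km; running total=38406.3 km
Leg 3 bearing: y=sinΔλ·cosφ2=0.53310016, x=cosφ1·sinφ2-sinφ1·cosφ2·cosΔλ=-0.79462616; θ=atan2(y, x)=146.1431° ≈ 146.1°
Leg 4: φ1=-0.7877997, φ2=0.6859702, Δφ=1.4737700, Δλ=-3.0965858 rad; a=sin²(Δφ/2)+cosφ1·cosφ2·sin²(Δλ/2)=0.9971335560; c=2·atan2(√a, √(1-a))=3.034463068; dist=6371·c=19332.564 ≈ 19332.6 km; running total=57738.9 km
Leg 4 bearing: y=sinΔλ·cosφ2=-0.03481473, x=cosφ1·sinφ2-sinφ1·cosφ2·cosΔλ=-0.10109819; θ=atan2(y, x)=-160.9981° <0 so +360° → 199.0019° ≈ 199.0°
Leg 5: φ1=0.6859702, φ2=0.8902855, Δφ=0.2043152, Δλ=-2.5166880 rad; a=sin²(Δφ/2)+cosφ1·cosφ2·sin²(Δλ/2)=0.4512656660; c=2·atan2(√a, √(1-a))=1.473172668; dist=6371·c=9385.583 ≈ 9385.6 km; running total=67124.5 km
Leg 5 bearing: y=sinΔλ·cosφ2=-0.36808881, x=cosφ1·sinφ2-sinφ1·cosφ2·cosΔλ=0.92466777; θ=atan2(y, x)=-21.7064° <0 so +360° → 338.2936° ≈ 338.3°
Leg 6: φ1=0.8902855, φ2=-0.7288216, Δφ=-1.6191070, Δλ=1.3418493 rad; a=sin²(Δφ/2)+cosφ1·cosφ2·sin²(Δλ/2)=0.7055611668; c=2·atan2(√a, √(1-a))=1.994481243; dist=6371·c=12706.840 ≈ 12706.8 km; running total=79831.3 km
Leg 6 bearing: y=sinΔλ·cosφ2=0.72649460, x=cosφ1·sinφ2-sinφ1·cosφ2·cosΔλ=-0.55062149; θ=atan2(y, x)=127.1591° ≈ 127.2°
Leg 7: φ1=-0.7288216, φ2=-0.7209781, Δφ=0.0078435, Δλ=-0.4889278 rad; a=sin²(Δφ/2)+cosφ1·cosφ2·sin²(Δλ/2)=0.0328406852; c=2·atan2(√a, √(1-a))=0.364453682; dist=6371·c=2321.934 ≈ 2321.9 km; running total=82153.2 km
Leg 7 bearing: y=sinΔλ·cosφ2=-0.35280473, x=cosφ1·sinφ2-sinφ1·cosφ2·cosΔλ=-0.05076928; θ=atan2(y, x)=-98.1888° <0 so +360° → 261.8112° ≈ 261.8°

Leg 1: dist=15293.5 km, bearing=349.8°
Leg 2: dist=14982.9 km, bearing=149.9°
Leg 3: dist=8129.9 km, bearing=146.1°
Leg 4: dist=19332.6 km, bearing=199.0°
Leg 5: dist=9385.6 km, bearing=338.3°
Leg 6: dist=12706.8 km, bearing=127.2°
Leg 7: dist=2321.9 km, bearing=261.8°
Total: 82153.2 km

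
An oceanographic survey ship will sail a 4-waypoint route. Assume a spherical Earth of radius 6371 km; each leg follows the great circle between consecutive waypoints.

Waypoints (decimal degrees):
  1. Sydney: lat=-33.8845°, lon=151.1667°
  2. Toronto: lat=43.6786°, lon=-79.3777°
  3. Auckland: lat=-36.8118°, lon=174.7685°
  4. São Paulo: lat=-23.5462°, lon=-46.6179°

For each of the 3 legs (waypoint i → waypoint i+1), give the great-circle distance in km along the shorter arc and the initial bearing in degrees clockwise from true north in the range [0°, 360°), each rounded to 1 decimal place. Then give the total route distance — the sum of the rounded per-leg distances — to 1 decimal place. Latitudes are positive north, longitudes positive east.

Leg 1: φ1=-0.5913961, φ2=0.7623354, Δφ=1.3537315, Δλ=-4.0237589 rad; a=sin²(Δφ/2)+cosφ1·cosφ2·sin²(Δλ/2)=0.8832847675; c=2·atan2(√a, √(1-a))=2.444278249; dist=6371·c=15572.497 ≈ 15572.5 km; running total=15572.5 km
Leg 1 bearing: y=sinΔλ·cosφ2=0.55841462, x=cosφ1·sinφ2-sinφ1·cosφ2·cosΔλ=0.31708715; θ=atan2(y, x)=60.4106° ≈ 60.4°
Leg 2: φ1=0.7623354, φ2=-0.6424871, Δφ=-1.4048225, Δλ=4.4356880 rad; a=sin²(Δφ/2)+cosφ1·cosφ2·sin²(Δλ/2)=0.7859928534; c=2·atan2(√a, √(1-a))=2.179720960; dist=6371·c=13887.002 ≈ 13887.0 km; running total=29459.5 km
Leg 2 bearing: y=sinΔλ·cosφ2=-0.77015438, x=cosφ1·sinφ2-sinφ1·cosφ2·cosΔλ=-0.28230229; θ=atan2(y, x)=-110.1306° <0 so +360° → 249.8694° ≈ 249.9°
Leg 3: φ1=-0.6424871, φ2=-0.4109587, Δφ=0.2315284, Δλ=-3.8639216 rad; a=sin²(Δφ/2)+cosφ1·cosφ2·sin²(Δλ/2)=0.6556444148; c=2·atan2(√a, √(1-a))=1.887345271; dist=6371·c=12024.277 ≈ 12024.3 km; running total=41483.8 km
Leg 3 bearing: y=sinΔλ·cosφ2=0.60608664, x=cosφ1·sinφ2-sinφ1·cosφ2·cosΔλ=-0.73195509; θ=atan2(y, x)=140.3740° ≈ 140.4°

Leg 1: dist=15572.5 km, bearing=60.4°
Leg 2: dist=13887.0 km, bearing=249.9°
Leg 3: dist=12024.3 km, bearing=140.4°
Total: 41483.8 km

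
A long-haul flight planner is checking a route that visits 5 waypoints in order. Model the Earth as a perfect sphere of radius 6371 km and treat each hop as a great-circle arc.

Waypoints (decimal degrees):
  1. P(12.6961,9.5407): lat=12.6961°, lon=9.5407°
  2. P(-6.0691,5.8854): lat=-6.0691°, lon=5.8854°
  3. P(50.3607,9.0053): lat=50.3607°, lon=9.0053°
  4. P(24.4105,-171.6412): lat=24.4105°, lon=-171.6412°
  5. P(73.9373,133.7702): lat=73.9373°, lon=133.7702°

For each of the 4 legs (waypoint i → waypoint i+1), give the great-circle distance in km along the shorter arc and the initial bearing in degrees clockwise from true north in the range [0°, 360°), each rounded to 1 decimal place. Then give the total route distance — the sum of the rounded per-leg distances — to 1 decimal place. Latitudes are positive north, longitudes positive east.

Leg 1: φ1=0.2215887, φ2=-0.1059258, Δφ=-0.3275145, Δλ=-0.0637970 rad; a=sin²(Δφ/2)+cosφ1·cosφ2·sin²(Δλ/2)=0.0275643271; c=2·atan2(√a, √(1-a))=0.333594854; dist=6371·c=2125.333 ≈ 2125.3 km; running total=2125.3 km
Leg 1 bearing: y=sinΔλ·cosφ2=-0.06339642, x=cosφ1·sinφ2-sinφ1·cosφ2·cosΔλ=-0.32124606; θ=atan2(y, x)=-168.8364° <0 so +360° → 191.1636° ≈ 191.2°
Leg 2: φ1=-0.1059258, φ2=0.8789600, Δφ=0.9848858, Δλ=0.0544525 rad; a=sin²(Δφ/2)+cosφ1·cosφ2·sin²(Δλ/2)=0.2239909952; c=2·atan2(√a, √(1-a))=0.986013860; dist=6371·c=6281.894 ≈ 6281.9 km; running total=8407.2 km
Leg 2 bearing: y=sinΔλ·cosφ2=0.03472095, x=cosφ1·sinφ2-sinφ1·cosφ2·cosΔλ=0.83310898; θ=atan2(y, x)=2.3865° ≈ 2.4°
Leg 3: φ1=0.8789600, φ2=0.4260436, Δφ=-0.4529164, Δλ=-3.1528762 rad; a=sin²(Δφ/2)+cosφ1·cosφ2·sin²(Δλ/2)=0.6313186174; c=2·atan2(√a, √(1-a))=1.836550701; dist=6371·c=11700.665 ≈ 11700.7 km; running total=20107.9 km
Leg 3 bearing: y=sinΔλ·cosφ2=0.01027468, x=cosφ1·sinφ2-sinφ1·cosφ2·cosΔλ=0.96483994; θ=atan2(y, x)=0.6101° ≈ 0.6°
Leg 4: φ1=0.4260436, φ2=1.2904493, Δφ=0.8644057, Δλ=5.3304345 rad; a=sin²(Δφ/2)+cosφ1·cosφ2·sin²(Δλ/2)=0.2284345917; c=2·atan2(√a, √(1-a))=0.996634970; dist=6371·c=6349.561 ≈ 6349.6 km; running total=26457.5 km
Leg 4 bearing: y=sinΔλ·cosφ2=-0.22550510, x=cosφ1·sinφ2-sinφ1·cosφ2·cosΔλ=0.80879934; θ=atan2(y, x)=-15.5792° <0 so +360° → 344.4208° ≈ 344.4°

Leg 1: dist=2125.3 km, bearing=191.2°
Leg 2: dist=6281.9 km, bearing=2.4°
Leg 3: dist=11700.7 km, bearing=0.6°
Leg 4: dist=6349.6 km, bearing=344.4°
Total: 26457.5 km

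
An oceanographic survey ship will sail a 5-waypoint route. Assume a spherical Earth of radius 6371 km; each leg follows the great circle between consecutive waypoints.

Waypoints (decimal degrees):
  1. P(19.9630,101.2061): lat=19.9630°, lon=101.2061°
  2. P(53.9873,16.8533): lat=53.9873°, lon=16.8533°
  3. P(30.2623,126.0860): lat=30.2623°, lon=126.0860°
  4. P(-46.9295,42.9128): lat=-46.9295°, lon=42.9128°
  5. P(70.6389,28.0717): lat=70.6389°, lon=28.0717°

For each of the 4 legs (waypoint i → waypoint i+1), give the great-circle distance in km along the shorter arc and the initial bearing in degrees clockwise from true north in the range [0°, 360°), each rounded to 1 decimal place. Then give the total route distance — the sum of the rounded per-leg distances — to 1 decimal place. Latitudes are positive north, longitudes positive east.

Leg 1: φ1=0.3484201, φ2=0.9422561, Δφ=0.5938361, Δλ=-1.4722341 rad; a=sin²(Δφ/2)+cosφ1·cosφ2·sin²(Δλ/2)=0.3347272543; c=2·atan2(√a, √(1-a))=1.233914830; dist=6371·c=7861.271 ≈ 7861.3 km; running total=7861.3 km
Leg 1 bearing: y=sinΔλ·cosφ2=-0.58511098, x=cosφ1·sinφ2-sinφ1·cosφ2·cosΔλ=0.74053009; θ=atan2(y, x)=-38.3131° <0 so +360° → 321.6869° ≈ 321.7°
Leg 2: φ1=0.9422561, φ2=0.5281768, Δφ=-0.4140794, Δλ=1.9064703 rad; a=sin²(Δφ/2)+cosφ1·cosφ2·sin²(Δλ/2)=0.3798198090; c=2·atan2(√a, √(1-a))=1.328059227; dist=6371·c=8461.065 ≈ 8461.1 km; running total=16322.4 km
Leg 2 bearing: y=sinΔλ·cosφ2=0.81552144, x=cosφ1·sinφ2-sinφ1·cosφ2·cosΔλ=0.52645196; θ=atan2(y, x)=57.1561° ≈ 57.2°
Leg 3: φ1=0.5281768, φ2=-0.8190743, Δφ=-1.3472511, Δλ=-1.4516462 rad; a=sin²(Δφ/2)+cosφ1·cosφ2·sin²(Δλ/2)=0.6490181759; c=2·atan2(√a, √(1-a))=1.873431183; dist=6371·c=11935.630 ≈ 11935.6 km; running total=28258.0 km
Leg 3 bearing: y=sinΔλ·cosφ2=-0.67805601, x=cosφ1·sinφ2-sinφ1·cosφ2·cosΔλ=-0.67187378; θ=atan2(y, x)=-134.7376° <0 so +360° → 225.2624° ≈ 225.3°
Leg 4: φ1=-0.8190743, φ2=1.2328814, Δφ=2.0519557, Δλ=-0.2590261 rad; a=sin²(Δφ/2)+cosφ1·cosφ2·sin²(Δλ/2)=0.7351798762; c=2·atan2(√a, √(1-a))=2.060494724; dist=6371·c=13127.412 ≈ 13127.4 km; running total=41385.4 km
Leg 4 bearing: y=sinΔλ·cosφ2=-0.08491545, x=cosφ1·sinφ2-sinφ1·cosφ2·cosΔλ=0.87837980; θ=atan2(y, x)=-5.5218° <0 so +360° → 354.4782° ≈ 354.5°

Leg 1: dist=7861.3 km, bearing=321.7°
Leg 2: dist=8461.1 km, bearing=57.2°
Leg 3: dist=11935.6 km, bearing=225.3°
Leg 4: dist=13127.4 km, bearing=354.5°
Total: 41385.4 km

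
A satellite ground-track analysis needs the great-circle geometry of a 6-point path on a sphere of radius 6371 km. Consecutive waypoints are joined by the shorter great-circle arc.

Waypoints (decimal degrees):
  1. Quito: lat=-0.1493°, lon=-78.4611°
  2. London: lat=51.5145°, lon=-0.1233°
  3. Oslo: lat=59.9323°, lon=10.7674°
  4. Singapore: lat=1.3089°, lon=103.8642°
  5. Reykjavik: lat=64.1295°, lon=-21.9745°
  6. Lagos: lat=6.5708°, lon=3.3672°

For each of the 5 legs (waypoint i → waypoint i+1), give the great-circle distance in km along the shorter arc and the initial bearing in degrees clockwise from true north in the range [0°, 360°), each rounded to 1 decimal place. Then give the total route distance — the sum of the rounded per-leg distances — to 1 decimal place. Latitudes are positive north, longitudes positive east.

Leg 1: φ1=-0.0026058, φ2=0.8990976, Δφ=0.9017034, Δλ=1.3672525 rad; a=sin²(Δφ/2)+cosφ1·cosφ2·sin²(Δλ/2)=0.4381221530; c=2·atan2(√a, √(1-a))=1.446722539; dist=6371·c=9217.069 ≈ 9217.1 km; running total=9217.1 km
Leg 1 bearing: y=sinΔλ·cosφ2=0.60946970, x=cosφ1·sinφ2-sinφ1·cosφ2·cosΔλ=0.78309081; θ=atan2(y, x)=37.8932° ≈ 37.9°
Leg 2: φ1=0.8990976, φ2=1.0460160, Δφ=0.1469183, Δλ=0.1900786 rad; a=sin²(Δφ/2)+cosφ1·cosφ2·sin²(Δλ/2)=0.0081943565; c=2·atan2(√a, √(1-a))=0.181293545; dist=6371·c=1155.021 ≈ 1155.0 km; running total=10372.1 km
Leg 2 bearing: y=sinΔλ·cosφ2=0.09466130, x=cosφ1·sinφ2-sinφ1·cosφ2·cosΔλ=0.15345382; θ=atan2(y, x)=31.6693° ≈ 31.7°
Leg 3: φ1=1.0460160, φ2=0.0228446, Δφ=-1.0231713, Δλ=1.6248457 rad; a=sin²(Δφ/2)+cosφ1·cosφ2·sin²(Δλ/2)=0.5036454675; c=2·atan2(√a, √(1-a))=1.578087326; dist=6371·c=10053.994 ≈ 10054.0 km; running total=20426.1 km
Leg 3 bearing: y=sinΔλ·cosφ2=0.99827914, x=cosφ1·sinφ2-sinφ1·cosφ2·cosΔλ=0.05818586; θ=atan2(y, x)=86.6642° ≈ 86.7°
Leg 4: φ1=0.0228446, φ2=1.1192709, Δφ=1.0964263, Δλ=-2.1962996 rad; a=sin²(Δφ/2)+cosφ1·cosφ2·sin²(Δλ/2)=0.6174292590; c=2·atan2(√a, √(1-a))=1.807869339; dist=6371·c=11517.936 ≈ 11517.9 km; running total=31944.0 km
Leg 4 bearing: y=sinΔλ·cosφ2=-0.35372595, x=cosφ1·sinφ2-sinφ1·cosφ2·cosΔλ=0.90538358; θ=atan2(y, x)=-21.3402° <0 so +360° → 338.6598° ≈ 338.7°
Leg 5: φ1=1.1192709, φ2=0.1146821, Δφ=-1.0045888, Δλ=0.4422961 rad; a=sin²(Δφ/2)+cosφ1·cosφ2·sin²(Δλ/2)=0.2526386130; c=2·atan2(√a, √(1-a))=1.053280523; dist=6371·c=6710.450 ≈ 6710.5 km; running total=38654.5 km
Leg 5 bearing: y=sinΔλ·cosφ2=0.42520420, x=cosφ1·sinφ2-sinφ1·cosφ2·cosΔλ=-0.75792530; θ=atan2(y, x)=150.7071° ≈ 150.7°

Leg 1: dist=9217.1 km, bearing=37.9°
Leg 2: dist=1155.0 km, bearing=31.7°
Leg 3: dist=10054.0 km, bearing=86.7°
Leg 4: dist=11517.9 km, bearing=338.7°
Leg 5: dist=6710.5 km, bearing=150.7°
Total: 38654.5 km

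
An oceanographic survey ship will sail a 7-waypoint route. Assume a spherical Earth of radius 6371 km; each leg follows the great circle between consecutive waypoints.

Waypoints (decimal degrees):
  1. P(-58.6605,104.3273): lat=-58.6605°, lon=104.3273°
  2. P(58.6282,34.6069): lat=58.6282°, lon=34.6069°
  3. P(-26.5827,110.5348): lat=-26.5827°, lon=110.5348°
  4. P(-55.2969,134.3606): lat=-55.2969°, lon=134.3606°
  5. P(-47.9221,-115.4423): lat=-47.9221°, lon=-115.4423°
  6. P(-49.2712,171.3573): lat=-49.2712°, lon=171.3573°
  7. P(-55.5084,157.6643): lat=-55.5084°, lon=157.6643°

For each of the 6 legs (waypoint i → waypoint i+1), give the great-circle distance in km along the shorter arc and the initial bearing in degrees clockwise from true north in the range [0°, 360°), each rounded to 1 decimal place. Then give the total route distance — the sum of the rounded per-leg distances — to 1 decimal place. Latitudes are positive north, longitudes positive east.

Leg 1: φ1=-1.0238189, φ2=1.0232551, Δφ=2.0470740, Δλ=-1.2168505 rad; a=sin²(Δφ/2)+cosφ1·cosφ2·sin²(Δλ/2)=0.8176951142; c=2·atan2(√a, √(1-a))=2.259310094; dist=6371·c=14394.065 ≈ 14394.1 km; running total=14394.1 km
Leg 1 bearing: y=sinΔλ·cosφ2=-0.48831937, x=cosφ1·sinφ2-sinφ1·cosφ2·cosΔλ=0.59818346; θ=atan2(y, x)=-39.2260° <0 so +360° → 320.7740° ≈ 320.8°
Leg 2: φ1=1.0232551, φ2=-0.4639556, Δφ=-1.4872108, Δλ=1.3251918 rad; a=sin²(Δφ/2)+cosφ1·cosφ2·sin²(Δλ/2)=0.6344362126; c=2·atan2(√a, √(1-a))=1.843018482; dist=6371·c=11741.871 ≈ 11741.9 km; running total=26136.0 km
Leg 2 bearing: y=sinΔλ·cosφ2=0.86745224, x=cosφ1·sinφ2-sinφ1·cosφ2·cosΔλ=-0.41860988; θ=atan2(y, x)=115.7607° ≈ 115.8°
Leg 3: φ1=-0.4639556, φ2=-0.9651130, Δφ=-0.5011573, Δλ=0.4158387 rad; a=sin²(Δφ/2)+cosφ1·cosφ2·sin²(Δλ/2)=0.0831814580; c=2·atan2(√a, √(1-a))=0.585135810; dist=6371·c=3727.900 ≈ 3727.9 km; running total=29863.9 km
Leg 3 bearing: y=sinΔλ·cosφ2=0.22998256, x=cosφ1·sinφ2-sinφ1·cosφ2·cosΔλ=-0.50215260; θ=atan2(y, x)=155.3925° ≈ 155.4°
Leg 4: φ1=-0.9651130, φ2=-0.8363984, Δφ=0.1287145, Δλ=-4.3598831 rad; a=sin²(Δφ/2)+cosφ1·cosφ2·sin²(Δλ/2)=0.2607608762; c=2·atan2(√a, √(1-a))=1.071875441; dist=6371·c=6828.918 ≈ 6828.9 km; running total=36692.8 km
Leg 4 bearing: y=sinΔλ·cosφ2=0.62893378, x=cosφ1·sinφ2-sinφ1·cosφ2·cosΔλ=-0.61278126; θ=atan2(y, x)=134.2547° ≈ 134.3°
Leg 5: φ1=-0.8363984, φ2=-0.8599447, Δφ=-0.0235462, Δλ=5.0055973 rad; a=sin²(Δφ/2)+cosφ1·cosφ2·sin²(Δλ/2)=0.1555764767; c=2·atan2(√a, √(1-a))=0.810898964; dist=6371·c=5166.237 ≈ 5166.2 km; running total=41859.0 km
Leg 5 bearing: y=sinΔλ·cosφ2=-0.62463257, x=cosφ1·sinφ2-sinφ1·cosφ2·cosΔλ=-0.36786397; θ=atan2(y, x)=-120.4950° <0 so +360° → 239.5050° ≈ 239.5°
Leg 6: φ1=-0.8599447, φ2=-0.9688043, Δφ=-0.1088597, Δλ=-0.2389879 rad; a=sin²(Δφ/2)+cosφ1·cosφ2·sin²(Δλ/2)=0.0082104901; c=2·atan2(√a, √(1-a))=0.181472419; dist=6371·c=1156.161 ≈ 1156.2 km; running total=43015.2 km
Leg 6 bearing: y=sinΔλ·cosφ2=-0.13405077, x=cosφ1·sinφ2-sinφ1·cosφ2·cosΔλ=-0.12084164; θ=atan2(y, x)=-132.0335° <0 so +360° → 227.9665° ≈ 228.0°

Leg 1: dist=14394.1 km, bearing=320.8°
Leg 2: dist=11741.9 km, bearing=115.8°
Leg 3: dist=3727.9 km, bearing=155.4°
Leg 4: dist=6828.9 km, bearing=134.3°
Leg 5: dist=5166.2 km, bearing=239.5°
Leg 6: dist=1156.2 km, bearing=228.0°
Total: 43015.2 km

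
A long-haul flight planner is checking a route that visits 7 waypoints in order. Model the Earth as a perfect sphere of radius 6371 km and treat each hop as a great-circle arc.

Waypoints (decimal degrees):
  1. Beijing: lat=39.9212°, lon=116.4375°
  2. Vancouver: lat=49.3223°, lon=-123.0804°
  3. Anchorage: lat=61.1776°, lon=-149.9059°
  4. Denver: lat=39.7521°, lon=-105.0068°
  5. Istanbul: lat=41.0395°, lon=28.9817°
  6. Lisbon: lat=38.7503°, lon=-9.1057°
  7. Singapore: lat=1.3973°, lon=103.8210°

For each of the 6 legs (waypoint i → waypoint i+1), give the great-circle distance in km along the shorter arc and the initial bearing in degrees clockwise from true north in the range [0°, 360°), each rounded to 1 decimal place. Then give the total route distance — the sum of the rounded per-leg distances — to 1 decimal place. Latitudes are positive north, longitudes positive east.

Leg 1: dist=8508.6 km, bearing=35.3°
Leg 2: dist=2125.7 km, bearing=318.4°
Leg 3: dist=3851.2 km, bearing=107.3°
Leg 4: dist=9898.5 km, bearing=32.9°
Leg 5: dist=3233.4 km, bearing=278.2°
Leg 6: dist=11871.8 km, bearing=74.1°
Total: 39489.2 km

Leg 1: φ1=0.6967564, φ2=0.8608365, Δφ=0.1640801, Δλ=-4.1803760 rad; a=sin²(Δφ/2)+cosφ1·cosφ2·sin²(Δλ/2)=0.3834468829; c=2·atan2(√a, √(1-a))=1.335525629; dist=6371·c=8508.634 ≈ 8508.6 km; running total=8508.6 km
Leg 1 bearing: y=sinΔλ·cosφ2=0.56171604, x=cosφ1·sinφ2-sinφ1·cosφ2·cosΔλ=0.79381142; θ=atan2(y, x)=35.2839° ≈ 35.3°
Leg 2: φ1=0.8608365, φ2=1.0677505, Δφ=0.2069140, Δλ=-0.4681933 rad; a=sin²(Δφ/2)+cosφ1·cosφ2·sin²(Δλ/2)=0.0275732434; c=2·atan2(√a, √(1-a))=0.333649310; dist=6371·c=2125.680 ≈ 2125.7 km; running total=10634.3 km
Leg 2 bearing: y=sinΔλ·cosφ2=-0.21755786, x=cosφ1·sinφ2-sinφ1·cosφ2·cosΔλ=0.24478647; θ=atan2(y, x)=-41.6296° <0 so +360° → 318.3704° ≈ 318.4°
Leg 3: φ1=1.0677505, φ2=0.6938050, Δφ=-0.3739455, Δλ=0.7836371 rad; a=sin²(Δφ/2)+cosφ1·cosφ2·sin²(Δλ/2)=0.0886023897; c=2·atan2(√a, √(1-a))=0.604484438; dist=6371·c=3851.170 ≈ 3851.2 km; running total=14485.5 km
Leg 3 bearing: y=sinΔλ·cosφ2=0.54267849, x=cosφ1·sinφ2-sinφ1·cosφ2·cosΔλ=-0.16884335; θ=atan2(y, x)=107.2825° ≈ 107.3°
Leg 4: φ1=0.6938050, φ2=0.7162744, Δφ=0.0224694, Δλ=2.3385405 rad; a=sin²(Δφ/2)+cosφ1·cosφ2·sin²(Δλ/2)=0.4914393063; c=2·atan2(√a, √(1-a))=1.553674103; dist=6371·c=9898.458 ≈ 9898.5 km; running total=24384.0 km
Leg 4 bearing: y=sinΔλ·cosφ2=0.54267231, x=cosφ1·sinφ2-sinφ1·cosφ2·cosΔλ=0.83976998; θ=atan2(y, x)=32.8712° ≈ 32.9°
Leg 5: φ1=0.7162744, φ2=0.6763203, Δφ=-0.0399541, Δλ=-0.6647505 rad; a=sin²(Δφ/2)+cosφ1·cosφ2·sin²(Δλ/2)=0.0630248318; c=2·atan2(√a, √(1-a))=0.507524456; dist=6371·c=3233.438 ≈ 3233.4 km; running total=27617.4 km
Leg 5 bearing: y=sinΔλ·cosφ2=-0.48107971, x=cosφ1·sinφ2-sinφ1·cosφ2·cosΔλ=0.06908780; θ=atan2(y, x)=-81.8276° <0 so +360° → 278.1724° ≈ 278.2°
Leg 6: φ1=0.6763203, φ2=0.0243875, Δφ=-0.6519328, Δλ=1.9709427 rad; a=sin²(Δφ/2)+cosφ1·cosφ2·sin²(Δλ/2)=0.6442257902; c=2·atan2(√a, √(1-a))=1.863405612; dist=6371·c=11871.757 ≈ 11871.8 km; running total=39489.2 km
Leg 6 bearing: y=sinΔλ·cosφ2=0.92073010, x=cosφ1·sinφ2-sinφ1·cosφ2·cosΔλ=0.26277702; θ=atan2(y, x)=74.0712° ≈ 74.1°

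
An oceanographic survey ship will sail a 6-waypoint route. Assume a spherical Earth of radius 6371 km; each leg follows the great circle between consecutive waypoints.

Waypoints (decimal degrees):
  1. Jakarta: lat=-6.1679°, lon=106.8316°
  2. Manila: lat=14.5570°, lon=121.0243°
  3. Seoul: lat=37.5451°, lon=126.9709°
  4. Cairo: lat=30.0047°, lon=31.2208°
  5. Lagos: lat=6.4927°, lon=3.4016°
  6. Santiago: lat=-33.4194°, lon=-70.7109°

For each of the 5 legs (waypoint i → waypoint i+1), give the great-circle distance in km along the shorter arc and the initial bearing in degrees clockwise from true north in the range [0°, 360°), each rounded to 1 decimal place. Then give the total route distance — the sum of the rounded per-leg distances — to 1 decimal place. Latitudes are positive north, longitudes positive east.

Leg 1: dist=2785.7 km, bearing=34.1°
Leg 2: dist=2622.7 km, bearing=11.8°
Leg 3: dist=8490.0 km, bearing=297.5°
Leg 4: dist=3909.8 km, bearing=233.6°
Leg 5: dist=8953.2 km, bearing=234.5°
Total: 26761.4 km

Leg 1: φ1=-0.1076502, φ2=0.2540676, Δφ=0.3617177, Δλ=0.2477093 rad; a=sin²(Δφ/2)+cosφ1·cosφ2·sin²(Δλ/2)=0.0470410992; c=2·atan2(√a, √(1-a))=0.437254186; dist=6371·c=2785.746 ≈ 2785.7 km; running total=2785.7 km
Leg 1 bearing: y=sinΔλ·cosφ2=0.23731299, x=cosφ1·sinφ2-sinφ1·cosφ2·cosΔλ=0.35070711; θ=atan2(y, x)=34.0850° ≈ 34.1°
Leg 2: φ1=0.2540676, φ2=0.6552856, Δφ=0.4012180, Δλ=0.1037877 rad; a=sin²(Δφ/2)+cosφ1·cosφ2·sin²(Δλ/2)=0.0417717978; c=2·atan2(√a, √(1-a))=0.411663658; dist=6371·c=2622.709 ≈ 2622.7 km; running total=5408.4 km
Leg 2 bearing: y=sinΔλ·cosφ2=0.08214294, x=cosφ1·sinφ2-sinφ1·cosφ2·cosΔλ=0.39161230; θ=atan2(y, x)=11.8464° ≈ 11.8°
Leg 3: φ1=0.6552856, φ2=0.5236808, Δφ=-0.1316048, Δλ=-1.6711545 rad; a=sin²(Δφ/2)+cosφ1·cosφ2·sin²(Δλ/2)=0.3820279048; c=2·atan2(√a, √(1-a))=1.332606251; dist=6371·c=8490.034 ≈ 8490.0 km; running total=13898.4 km
Leg 3 bearing: y=sinΔλ·cosφ2=-0.86162705, x=cosφ1·sinφ2-sinφ1·cosφ2·cosΔλ=0.44936529; θ=atan2(y, x)=-62.4566° <0 so +360° → 297.5434° ≈ 297.5°
Leg 4: φ1=0.5236808, φ2=0.1133190, Δφ=-0.4103618, Δλ=-0.4855366 rad; a=sin²(Δφ/2)+cosφ1·cosφ2·sin²(Δλ/2)=0.0912339955; c=2·atan2(√a, √(1-a))=0.613684014; dist=6371·c=3909.781 ≈ 3909.8 km; running total=17808.2 km
Leg 4 bearing: y=sinΔλ·cosφ2=-0.46368986, x=cosφ1·sinφ2-sinφ1·cosφ2·cosΔλ=-0.34151592; θ=atan2(y, x)=-126.3723° <0 so +360° → 233.6277° ≈ 233.6°
Leg 5: φ1=0.1133190, φ2=-0.5832786, Δφ=-0.6965976, Δλ=-1.2935071 rad; a=sin²(Δφ/2)+cosφ1·cosφ2·sin²(Δλ/2)=0.4176279327; c=2·atan2(√a, √(1-a))=1.405297731; dist=6371·c=8953.152 ≈ 8953.2 km; running total=26761.4 km
Leg 5 bearing: y=sinΔλ·cosφ2=-0.80277824, x=cosφ1·sinφ2-sinφ1·cosφ2·cosΔλ=-0.57306759; θ=atan2(y, x)=-125.5213° <0 so +360° → 234.4787° ≈ 234.5°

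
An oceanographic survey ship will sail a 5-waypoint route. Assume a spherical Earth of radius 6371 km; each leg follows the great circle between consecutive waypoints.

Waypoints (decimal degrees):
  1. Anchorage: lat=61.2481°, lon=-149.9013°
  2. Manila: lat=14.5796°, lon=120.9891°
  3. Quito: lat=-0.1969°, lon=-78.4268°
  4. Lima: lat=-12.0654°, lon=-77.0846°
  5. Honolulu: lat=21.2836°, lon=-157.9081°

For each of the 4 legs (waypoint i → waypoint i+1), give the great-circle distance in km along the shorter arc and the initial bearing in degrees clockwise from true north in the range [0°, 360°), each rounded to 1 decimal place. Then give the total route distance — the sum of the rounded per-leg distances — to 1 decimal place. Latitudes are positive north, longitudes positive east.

Leg 1: φ1=1.0689810, φ2=0.2544620, Δφ=-0.8145190, Δλ=4.7279294 rad; a=sin²(Δφ/2)+cosφ1·cosφ2·sin²(Δλ/2)=0.3860379706; c=2·atan2(√a, √(1-a))=1.340851237; dist=6371·c=8542.563 ≈ 8542.6 km; running total=8542.6 km
Leg 1 bearing: y=sinΔλ·cosφ2=-0.96768200, x=cosφ1·sinφ2-sinφ1·cosφ2·cosΔλ=0.10789892; θ=atan2(y, x)=-83.6377° <0 so +360° → 276.3623° ≈ 276.4°
Leg 2: φ1=0.2544620, φ2=-0.0034366, Δφ=-0.2578986, Δλ=-3.4804640 rad; a=sin²(Δφ/2)+cosφ1·cosφ2·sin²(Δλ/2)=0.9568101205; c=2·atan2(√a, √(1-a))=2.722897533; dist=6371·c=17347.580 ≈ 17347.6 km; running total=25890.2 km
Leg 2 bearing: y=sinΔλ·cosφ2=0.33242091, x=cosφ1·sinφ2-sinφ1·cosφ2·cosΔλ=0.23408203; θ=atan2(y, x)=54.8478° ≈ 54.8°
Leg 3: φ1=-0.0034366, φ2=-0.2105810, Δφ=-0.2071444, Δλ=0.0234258 rad; a=sin²(Δφ/2)+cosφ1·cosφ2·sin²(Δλ/2)=0.0108230526; c=2·atan2(√a, √(1-a))=0.208444964; dist=6371·c=1328.003 ≈ 1328.0 km; running total=27218.2 km
Leg 3 bearing: y=sinΔλ·cosφ2=0.02290623, x=cosφ1·sinφ2-sinφ1·cosφ2·cosΔλ=-0.20566711; θ=atan2(y, x)=173.6449° ≈ 173.6°
Leg 4: φ1=-0.2105810, φ2=0.3714689, Δφ=0.5820499, Δλ=-1.4106362 rad; a=sin²(Δφ/2)+cosφ1·cosφ2·sin²(Δλ/2)=0.4652786594; c=2·atan2(√a, √(1-a))=1.501297712; dist=6371·c=9564.768 ≈ 9564.8 km; running total=36783.0 km
Leg 4 bearing: y=sinΔλ·cosφ2=-0.91986982, x=cosφ1·sinφ2-sinφ1·cosφ2·cosΔλ=0.38602749; θ=atan2(y, x)=-67.2344° <0 so +360° → 292.7656° ≈ 292.8°

Leg 1: dist=8542.6 km, bearing=276.4°
Leg 2: dist=17347.6 km, bearing=54.8°
Leg 3: dist=1328.0 km, bearing=173.6°
Leg 4: dist=9564.8 km, bearing=292.8°
Total: 36783.0 km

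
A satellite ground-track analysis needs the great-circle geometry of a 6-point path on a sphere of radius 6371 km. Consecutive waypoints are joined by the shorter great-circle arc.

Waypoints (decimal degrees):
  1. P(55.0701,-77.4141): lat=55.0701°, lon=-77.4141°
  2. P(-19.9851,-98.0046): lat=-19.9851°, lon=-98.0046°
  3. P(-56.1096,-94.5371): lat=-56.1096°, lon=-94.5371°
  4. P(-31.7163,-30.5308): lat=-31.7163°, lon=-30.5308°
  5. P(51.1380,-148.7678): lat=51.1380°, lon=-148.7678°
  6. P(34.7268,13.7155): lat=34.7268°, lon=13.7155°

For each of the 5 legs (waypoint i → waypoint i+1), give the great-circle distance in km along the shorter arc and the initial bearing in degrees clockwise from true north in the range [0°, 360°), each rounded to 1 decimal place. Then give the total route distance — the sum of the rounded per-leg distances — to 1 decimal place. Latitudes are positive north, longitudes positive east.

Leg 1: φ1=0.9611546, φ2=-0.3488058, Δφ=-1.3099604, Δλ=-0.3593720 rad; a=sin²(Δφ/2)+cosφ1·cosφ2·sin²(Δλ/2)=0.3882431413; c=2·atan2(√a, √(1-a))=1.345378418; dist=6371·c=8571.406 ≈ 8571.4 km; running total=8571.4 km
Leg 1 bearing: y=sinΔλ·cosφ2=-0.33050842, x=cosφ1·sinφ2-sinφ1·cosφ2·cosΔλ=-0.91695463; θ=atan2(y, x)=-160.1787° <0 so +360° → 199.8213° ≈ 199.8°
Leg 2: φ1=-0.3488058, φ2=-0.9792973, Δφ=-0.6304915, Δλ=0.0605193 rad; a=sin²(Δφ/2)+cosφ1·cosφ2·sin²(Δλ/2)=0.0966107445; c=2·atan2(√a, √(1-a))=0.632116946; dist=6371·c=4027.217 ≈ 4027.2 km; running total=12598.6 km
Leg 2 bearing: y=sinΔλ·cosφ2=0.03372533, x=cosφ1·sinφ2-sinφ1·cosφ2·cosΔλ=-0.58989070; θ=atan2(y, x)=176.7278° ≈ 176.7°
Leg 3: φ1=-0.9792973, φ2=-0.5535539, Δφ=0.4257434, Δλ=1.1171207 rad; a=sin²(Δφ/2)+cosφ1·cosφ2·sin²(Δλ/2)=0.1778572970; c=2·atan2(√a, √(1-a))=0.870707784; dist=6371·c=5547.279 ≈ 5547.3 km; running total=18145.9 km
Leg 3 bearing: y=sinΔλ·cosφ2=0.76461057, x=cosφ1·sinφ2-sinφ1·cosφ2·cosΔλ=0.01634008; θ=atan2(y, x)=88.7757° ≈ 88.8°
Leg 4: φ1=-0.5535539, φ2=0.8925265, Δφ=1.4460803, Δλ=-2.0636249 rad; a=sin²(Δφ/2)+cosφ1·cosφ2·sin²(Δλ/2)=0.8309385910; c=2·atan2(√a, √(1-a))=2.294116532; dist=6371·c=14615.816 ≈ 14615.8 km; running total=32761.7 km
Leg 4 bearing: y=sinΔλ·cosφ2=-0.55277942, x=cosφ1·sinφ2-sinφ1·cosφ2·cosΔλ=0.50631365; θ=atan2(y, x)=-47.5121° <0 so +360° → 312.4879° ≈ 312.5°
Leg 5: φ1=0.8925265, φ2=0.6060970, Δφ=-0.2864295, Δλ=2.8358686 rad; a=sin²(Δφ/2)+cosφ1·cosφ2·sin²(Δλ/2)=0.5240987724; c=2·atan2(√a, √(1-a))=1.619012552; dist=6371·c=10314.729 ≈ 10314.7 km; running total=43076.4 km
Leg 5 bearing: y=sinΔλ·cosφ2=0.24737184, x=cosφ1·sinφ2-sinφ1·cosφ2·cosΔλ=0.96772112; θ=atan2(y, x)=14.3391° ≈ 14.3°

Leg 1: dist=8571.4 km, bearing=199.8°
Leg 2: dist=4027.2 km, bearing=176.7°
Leg 3: dist=5547.3 km, bearing=88.8°
Leg 4: dist=14615.8 km, bearing=312.5°
Leg 5: dist=10314.7 km, bearing=14.3°
Total: 43076.4 km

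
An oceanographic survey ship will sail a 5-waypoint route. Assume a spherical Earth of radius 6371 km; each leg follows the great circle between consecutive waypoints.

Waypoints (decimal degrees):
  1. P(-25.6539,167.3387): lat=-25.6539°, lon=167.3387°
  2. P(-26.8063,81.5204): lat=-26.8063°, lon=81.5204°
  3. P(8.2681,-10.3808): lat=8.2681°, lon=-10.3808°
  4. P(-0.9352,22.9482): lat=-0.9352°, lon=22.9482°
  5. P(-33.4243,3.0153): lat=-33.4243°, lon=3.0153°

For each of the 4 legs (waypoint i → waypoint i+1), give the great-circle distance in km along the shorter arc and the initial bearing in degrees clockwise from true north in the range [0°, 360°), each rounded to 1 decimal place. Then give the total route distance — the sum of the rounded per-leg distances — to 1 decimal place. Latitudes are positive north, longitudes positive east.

Leg 1: dist=8372.0 km, bearing=247.0°
Leg 2: dist=10608.3 km, bearing=276.5°
Leg 3: dist=3833.3 km, bearing=103.9°
Leg 4: dist=4168.3 km, bearing=207.9°
Total: 26981.9 km

Leg 1: φ1=-0.4477450, φ2=-0.4678582, Δφ=-0.0201132, Δλ=-1.4978119 rad; a=sin²(Δφ/2)+cosφ1·cosφ2·sin²(Δλ/2)=0.3730447213; c=2·atan2(√a, √(1-a))=1.314075146; dist=6371·c=8371.973 ≈ 8372.0 km; running total=8372.0 km
Leg 1 bearing: y=sinΔλ·cosφ2=-0.89016014, x=cosφ1·sinφ2-sinφ1·cosφ2·cosΔλ=-0.37834422; θ=atan2(y, x)=-113.0269° <0 so +360° → 246.9731° ≈ 247.0°
Leg 2: φ1=-0.4678582, φ2=0.1443056, Δφ=0.6121638, Δλ=-1.6039785 rad; a=sin²(Δφ/2)+cosφ1·cosφ2·sin²(Δλ/2)=0.5470778884; c=2·atan2(√a, √(1-a))=1.665091782; dist=6371·c=10608.300 ≈ 10608.3 km; running total=18980.3 km
Leg 2 bearing: y=sinΔλ·cosφ2=-0.98906125, x=cosφ1·sinφ2-sinφ1·cosφ2·cosΔλ=0.11354529; θ=atan2(y, x)=-83.4511° <0 so +360° → 276.5489° ≈ 276.5°
Leg 3: φ1=0.1443056, φ2=-0.0163223, Δφ=-0.1606279, Δλ=0.5817008 rad; a=sin²(Δφ/2)+cosφ1·cosφ2·sin²(Δλ/2)=0.0878061944; c=2·atan2(√a, √(1-a))=0.601676891; dist=6371·c=3833.283 ≈ 3833.3 km; running total=22813.6 km
Leg 3 bearing: y=sinΔλ·cosφ2=0.54937260, x=cosφ1·sinφ2-sinφ1·cosφ2·cosΔλ=-0.13628945; θ=atan2(y, x)=103.9328° ≈ 103.9°
Leg 4: φ1=-0.0163223, φ2=-0.5833641, Δφ=-0.5670418, Δλ=-0.3478947 rad; a=sin²(Δφ/2)+cosφ1·cosφ2·sin²(Δλ/2)=0.1032496662; c=2·atan2(√a, √(1-a))=0.654256420; dist=6371·c=4168.268 ≈ 4168.3 km; running total=26981.9 km
Leg 4 bearing: y=sinΔλ·cosφ2=-0.28453623, x=cosφ1·sinφ2-sinφ1·cosφ2·cosΔλ=-0.53795522; θ=atan2(y, x)=-152.1247° <0 so +360° → 207.8753° ≈ 207.9°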